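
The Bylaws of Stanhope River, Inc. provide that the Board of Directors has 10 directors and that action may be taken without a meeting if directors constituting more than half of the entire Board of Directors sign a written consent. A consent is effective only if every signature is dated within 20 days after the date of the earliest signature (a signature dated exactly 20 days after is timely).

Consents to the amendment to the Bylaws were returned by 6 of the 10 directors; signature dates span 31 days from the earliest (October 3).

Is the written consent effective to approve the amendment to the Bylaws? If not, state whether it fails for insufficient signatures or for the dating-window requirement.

Signatures required: more than half of 10 — a majority of 10 is 6, so 6 needed; 6 signed. Sufficient.
Dating window: the latest signature is 31 days after the earliest; the limit is 20 days. Outside the window.

Not effective — dating-window requirement not satisfied.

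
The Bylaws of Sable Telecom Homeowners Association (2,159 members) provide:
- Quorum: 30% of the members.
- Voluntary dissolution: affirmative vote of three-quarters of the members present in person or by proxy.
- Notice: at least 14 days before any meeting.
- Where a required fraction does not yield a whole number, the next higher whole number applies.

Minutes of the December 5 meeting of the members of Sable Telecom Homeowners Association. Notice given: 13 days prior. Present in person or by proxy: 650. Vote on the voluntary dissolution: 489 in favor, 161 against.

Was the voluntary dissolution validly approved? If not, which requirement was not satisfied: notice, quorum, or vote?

Notice: 13 days given; 14 required. Not satisfied.
Quorum: 30% of 2,159 = 647.70, rounded up to 648; 650 present. Satisfied.
Vote: requires three-fourths of those present (650); 3/4 of 650 = 487.50, rounded up to 488, so 488 needed; 489 in favor. Satisfied.

Invalid — notice requirement not satisfied.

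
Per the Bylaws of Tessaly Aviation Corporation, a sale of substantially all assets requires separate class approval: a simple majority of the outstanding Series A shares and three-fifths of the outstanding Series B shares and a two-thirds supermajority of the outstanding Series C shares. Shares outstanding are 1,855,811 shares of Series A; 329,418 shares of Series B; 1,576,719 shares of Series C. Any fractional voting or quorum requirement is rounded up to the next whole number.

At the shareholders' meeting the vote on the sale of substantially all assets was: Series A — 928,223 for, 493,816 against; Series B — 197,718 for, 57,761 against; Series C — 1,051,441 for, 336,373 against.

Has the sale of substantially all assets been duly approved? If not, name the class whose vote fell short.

Approved — every class gave the required vote.

Series A: a majority of 1855811 is 927906; 927,906 required, 928,223 in favor — approved.
Series B: 3/5 of 329418 = 197650.80, rounded up to 197651; 197,651 required, 197,718 in favor — approved.
Series C: 2/3 of 1576719 = 1051146; 1,051,146 required, 1,051,441 in favor — approved.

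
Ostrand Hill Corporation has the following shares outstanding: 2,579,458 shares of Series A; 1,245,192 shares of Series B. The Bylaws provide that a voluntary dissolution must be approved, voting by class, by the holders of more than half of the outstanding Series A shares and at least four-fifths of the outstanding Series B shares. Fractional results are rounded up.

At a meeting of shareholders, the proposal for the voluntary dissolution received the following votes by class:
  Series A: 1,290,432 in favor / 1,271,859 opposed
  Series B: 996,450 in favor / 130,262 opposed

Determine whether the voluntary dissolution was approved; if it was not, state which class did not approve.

Approved — every class gave the required vote.

Series A: a majority of 2579458 is 1289730; 1,289,730 required, 1,290,432 in favor — approved.
Series B: 4/5 of 1245192 = 996153.60, rounded up to 996154; 996,154 required, 996,450 in favor — approved.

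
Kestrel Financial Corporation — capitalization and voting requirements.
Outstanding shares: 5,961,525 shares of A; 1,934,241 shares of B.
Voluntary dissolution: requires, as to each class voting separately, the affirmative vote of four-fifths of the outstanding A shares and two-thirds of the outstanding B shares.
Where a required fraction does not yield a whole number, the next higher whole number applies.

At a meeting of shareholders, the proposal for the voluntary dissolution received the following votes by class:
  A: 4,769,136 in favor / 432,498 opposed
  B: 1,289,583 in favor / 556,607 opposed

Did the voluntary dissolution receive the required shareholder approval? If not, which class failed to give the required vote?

Not approved — the A shares did not give the required vote.

A: 4/5 of 5961525 = 4769220; 4,769,220 required, 4,769,136 in favor — not approved.
B: 2/3 of 1934241 = 1289494; 1,289,494 required, 1,289,583 in favor — approved.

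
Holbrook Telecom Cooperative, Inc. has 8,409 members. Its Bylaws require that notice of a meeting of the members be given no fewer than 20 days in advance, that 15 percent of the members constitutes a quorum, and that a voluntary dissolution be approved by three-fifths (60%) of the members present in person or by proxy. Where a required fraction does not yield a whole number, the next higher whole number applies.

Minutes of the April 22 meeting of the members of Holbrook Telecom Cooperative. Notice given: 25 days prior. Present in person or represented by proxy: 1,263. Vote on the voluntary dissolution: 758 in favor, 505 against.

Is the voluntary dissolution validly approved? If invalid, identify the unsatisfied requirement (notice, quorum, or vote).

Notice: 25 days given; 20 required. Satisfied.
Quorum: 15% of 8,409 = 1,261.35, rounded up to 1,262; 1,263 present. Satisfied.
Vote: requires three-fifths of those present (1,263); 3/5 of 1263 = 757.80, rounded up to 758, so 758 needed; 758 in favor. Satisfied.

Valid — all requirements satisfied.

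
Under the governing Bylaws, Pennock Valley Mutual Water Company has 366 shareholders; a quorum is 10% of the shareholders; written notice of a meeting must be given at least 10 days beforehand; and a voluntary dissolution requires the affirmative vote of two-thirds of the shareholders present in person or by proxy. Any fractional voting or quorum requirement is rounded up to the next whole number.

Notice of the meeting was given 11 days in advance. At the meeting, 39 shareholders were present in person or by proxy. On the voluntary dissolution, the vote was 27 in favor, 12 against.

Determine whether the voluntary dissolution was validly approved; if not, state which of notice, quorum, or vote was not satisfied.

Notice: 11 days given; 10 required. Satisfied.
Quorum: 10% of 366 = 36.60, rounded up to 37; 39 present. Satisfied.
Vote: requires two-thirds of those present (39); 2/3 of 39 = 26, so 26 needed; 27 in favor. Satisfied.

Valid — all requirements satisfied.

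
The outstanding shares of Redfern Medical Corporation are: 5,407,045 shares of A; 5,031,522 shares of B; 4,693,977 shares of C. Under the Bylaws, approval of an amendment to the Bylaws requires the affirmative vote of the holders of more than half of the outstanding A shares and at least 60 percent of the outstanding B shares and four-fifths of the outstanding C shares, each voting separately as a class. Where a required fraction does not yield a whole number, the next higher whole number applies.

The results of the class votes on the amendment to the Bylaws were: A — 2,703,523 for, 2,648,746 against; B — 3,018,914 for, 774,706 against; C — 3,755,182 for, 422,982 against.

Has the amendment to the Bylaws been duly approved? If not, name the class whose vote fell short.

Approved — every class gave the required vote.

A: a majority of 5407045 is 2703523; 2,703,523 required, 2,703,523 in favor — approved.
B: 3/5 of 5031522 = 3018913.20, rounded up to 3018914; 3,018,914 required, 3,018,914 in favor — approved.
C: 4/5 of 4693977 = 3755181.60, rounded up to 3755182; 3,755,182 required, 3,755,182 in favor — approved.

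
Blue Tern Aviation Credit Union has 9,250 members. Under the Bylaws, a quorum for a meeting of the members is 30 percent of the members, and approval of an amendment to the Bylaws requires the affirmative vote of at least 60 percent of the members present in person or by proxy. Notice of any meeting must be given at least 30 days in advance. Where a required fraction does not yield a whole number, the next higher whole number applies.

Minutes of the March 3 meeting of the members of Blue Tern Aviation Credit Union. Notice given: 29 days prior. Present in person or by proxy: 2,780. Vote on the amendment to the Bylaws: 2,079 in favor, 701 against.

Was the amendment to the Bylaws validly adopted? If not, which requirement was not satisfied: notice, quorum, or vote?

Invalid — notice requirement not satisfied.

Notice: 29 days given; 30 required. Not satisfied.
Quorum: 30% of 9,250 = 2,775; 2,780 present. Satisfied.
Vote: requires three-fifths of those present (2,780); 3/5 of 2780 = 1668, so 1,668 needed; 2,079 in favor. Satisfied.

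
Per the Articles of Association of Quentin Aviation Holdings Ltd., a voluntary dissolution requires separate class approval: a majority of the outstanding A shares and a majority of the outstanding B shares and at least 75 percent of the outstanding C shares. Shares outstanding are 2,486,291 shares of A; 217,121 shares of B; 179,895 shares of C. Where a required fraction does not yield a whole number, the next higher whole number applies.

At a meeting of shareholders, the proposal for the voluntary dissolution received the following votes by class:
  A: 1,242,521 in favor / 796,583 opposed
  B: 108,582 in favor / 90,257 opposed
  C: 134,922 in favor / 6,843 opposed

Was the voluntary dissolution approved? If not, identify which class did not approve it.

Not approved — the A shares did not give the required vote.

A: a majority of 2486291 is 1243146; 1,243,146 required, 1,242,521 in favor — not approved.
B: a majority of 217121 is 108561; 108,561 required, 108,582 in favor — approved.
C: 3/4 of 179895 = 134921.25, rounded up to 134922; 134,922 required, 134,922 in favor — approved.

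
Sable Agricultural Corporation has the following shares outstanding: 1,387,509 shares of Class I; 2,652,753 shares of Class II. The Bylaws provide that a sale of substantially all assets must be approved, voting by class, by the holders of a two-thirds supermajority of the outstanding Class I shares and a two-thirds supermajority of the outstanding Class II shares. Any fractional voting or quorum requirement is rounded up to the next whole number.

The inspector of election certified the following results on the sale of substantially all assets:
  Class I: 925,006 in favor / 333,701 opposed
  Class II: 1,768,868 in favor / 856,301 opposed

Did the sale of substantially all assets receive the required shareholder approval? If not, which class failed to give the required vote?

Class I: 2/3 of 1387509 = 925006; 925,006 required, 925,006 in favor — approved.
Class II: 2/3 of 2652753 = 1768502; 1,768,502 required, 1,768,868 in favor — approved.

Approved — every class gave the required vote.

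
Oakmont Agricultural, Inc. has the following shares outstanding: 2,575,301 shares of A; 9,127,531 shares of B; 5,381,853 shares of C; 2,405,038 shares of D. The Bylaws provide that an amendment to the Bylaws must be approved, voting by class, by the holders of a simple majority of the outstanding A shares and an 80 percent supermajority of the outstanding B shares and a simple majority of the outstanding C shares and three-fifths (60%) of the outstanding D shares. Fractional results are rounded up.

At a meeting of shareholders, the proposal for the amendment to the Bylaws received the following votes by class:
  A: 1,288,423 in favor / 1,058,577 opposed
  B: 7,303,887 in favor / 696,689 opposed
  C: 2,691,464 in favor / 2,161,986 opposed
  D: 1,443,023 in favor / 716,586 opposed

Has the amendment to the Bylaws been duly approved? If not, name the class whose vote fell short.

Approved — every class gave the required vote.

A: a majority of 2575301 is 1287651; 1,287,651 required, 1,288,423 in favor — approved.
B: 4/5 of 9127531 = 7302024.80, rounded up to 7302025; 7,302,025 required, 7,303,887 in favor — approved.
C: a majority of 5381853 is 2690927; 2,690,927 required, 2,691,464 in favor — approved.
D: 3/5 of 2405038 = 1443022.80, rounded up to 1443023; 1,443,023 required, 1,443,023 in favor — approved.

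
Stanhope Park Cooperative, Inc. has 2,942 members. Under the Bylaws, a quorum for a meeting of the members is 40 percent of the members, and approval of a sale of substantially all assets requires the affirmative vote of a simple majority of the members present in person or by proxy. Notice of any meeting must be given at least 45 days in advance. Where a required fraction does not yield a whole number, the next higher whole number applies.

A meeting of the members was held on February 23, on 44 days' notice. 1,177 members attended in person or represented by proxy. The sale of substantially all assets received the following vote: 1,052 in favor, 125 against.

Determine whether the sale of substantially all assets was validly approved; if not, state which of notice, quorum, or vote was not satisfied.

Notice: 44 days given; 45 required. Not satisfied.
Quorum: 40% of 2,942 = 1,176.80, rounded up to 1,177; 1,177 present. Satisfied.
Vote: requires a majority of those present (1,177); a majority of 1177 is 589, so 589 needed; 1,052 in favor. Satisfied.

Invalid — notice requirement not satisfied.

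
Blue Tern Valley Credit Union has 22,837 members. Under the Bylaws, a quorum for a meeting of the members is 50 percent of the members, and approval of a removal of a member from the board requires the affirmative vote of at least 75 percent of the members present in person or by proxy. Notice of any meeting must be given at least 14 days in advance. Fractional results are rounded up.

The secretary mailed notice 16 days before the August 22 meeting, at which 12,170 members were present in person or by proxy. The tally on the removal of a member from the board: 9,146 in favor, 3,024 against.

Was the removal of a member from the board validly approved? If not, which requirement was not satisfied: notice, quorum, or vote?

Notice: 16 days given; 14 required. Satisfied.
Quorum: 50% of 22,837 = 11,418.50, rounded up to 11,419; 12,170 present. Satisfied.
Vote: requires three-fourths of those present (12,170); 3/4 of 12170 = 9127.50, rounded up to 9128, so 9,128 needed; 9,146 in favor. Satisfied.

Valid — all requirements satisfied.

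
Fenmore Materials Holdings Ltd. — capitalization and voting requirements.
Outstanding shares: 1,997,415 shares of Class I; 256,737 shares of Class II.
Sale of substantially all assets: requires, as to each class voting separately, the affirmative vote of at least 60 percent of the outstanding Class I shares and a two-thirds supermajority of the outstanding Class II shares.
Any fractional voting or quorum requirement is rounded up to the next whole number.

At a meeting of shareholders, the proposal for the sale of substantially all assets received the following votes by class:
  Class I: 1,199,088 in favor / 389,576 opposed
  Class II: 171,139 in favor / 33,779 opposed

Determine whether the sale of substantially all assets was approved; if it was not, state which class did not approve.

Class I: 3/5 of 1997415 = 1198449; 1,198,449 required, 1,199,088 in favor — approved.
Class II: 2/3 of 256737 = 171158; 171,158 required, 171,139 in favor — not approved.

Not approved — the Class II shares did not give the required vote.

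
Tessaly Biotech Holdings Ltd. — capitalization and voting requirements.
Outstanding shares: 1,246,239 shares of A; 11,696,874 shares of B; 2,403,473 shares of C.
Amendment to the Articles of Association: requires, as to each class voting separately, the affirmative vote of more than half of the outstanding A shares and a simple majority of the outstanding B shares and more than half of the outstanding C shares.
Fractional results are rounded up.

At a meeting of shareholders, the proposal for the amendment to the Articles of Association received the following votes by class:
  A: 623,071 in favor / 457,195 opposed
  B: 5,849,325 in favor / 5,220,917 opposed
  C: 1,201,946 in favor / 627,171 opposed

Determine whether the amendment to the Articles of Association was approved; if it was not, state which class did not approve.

Not approved — the A shares did not give the required vote.

A: a majority of 1246239 is 623120; 623,120 required, 623,071 in favor — not approved.
B: a majority of 11696874 is 5848438; 5,848,438 required, 5,849,325 in favor — approved.
C: a majority of 2403473 is 1201737; 1,201,737 required, 1,201,946 in favor — approved.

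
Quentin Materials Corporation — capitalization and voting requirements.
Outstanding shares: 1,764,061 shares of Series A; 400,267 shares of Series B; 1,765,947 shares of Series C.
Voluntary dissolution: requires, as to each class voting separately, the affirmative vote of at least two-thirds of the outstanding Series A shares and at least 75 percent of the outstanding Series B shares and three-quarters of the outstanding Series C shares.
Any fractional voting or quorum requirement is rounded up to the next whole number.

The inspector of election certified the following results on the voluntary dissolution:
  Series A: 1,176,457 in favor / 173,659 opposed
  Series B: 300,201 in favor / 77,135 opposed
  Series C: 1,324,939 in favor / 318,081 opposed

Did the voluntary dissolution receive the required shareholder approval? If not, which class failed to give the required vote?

Approved — every class gave the required vote.

Series A: 2/3 of 1764061 = 1176040.67, rounded up to 1176041; 1,176,041 required, 1,176,457 in favor — approved.
Series B: 3/4 of 400267 = 300200.25, rounded up to 300201; 300,201 required, 300,201 in favor — approved.
Series C: 3/4 of 1765947 = 1324460.25, rounded up to 1324461; 1,324,461 required, 1,324,939 in favor — approved.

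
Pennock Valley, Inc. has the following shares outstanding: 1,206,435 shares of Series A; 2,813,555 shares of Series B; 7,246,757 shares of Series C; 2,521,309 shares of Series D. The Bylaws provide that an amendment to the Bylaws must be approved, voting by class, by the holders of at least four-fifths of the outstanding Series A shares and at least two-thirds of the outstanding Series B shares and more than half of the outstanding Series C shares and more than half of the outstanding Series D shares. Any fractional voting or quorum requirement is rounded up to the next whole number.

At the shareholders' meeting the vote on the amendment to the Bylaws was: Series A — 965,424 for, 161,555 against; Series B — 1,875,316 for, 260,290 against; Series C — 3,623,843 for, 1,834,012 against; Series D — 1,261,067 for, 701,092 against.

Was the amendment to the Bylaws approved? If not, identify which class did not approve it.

Not approved — the Series B shares did not give the required vote.

Series A: 4/5 of 1206435 = 965148; 965,148 required, 965,424 in favor — approved.
Series B: 2/3 of 2813555 = 1875703.33, rounded up to 1875704; 1,875,704 required, 1,875,316 in favor — not approved.
Series C: a majority of 7246757 is 3623379; 3,623,379 required, 3,623,843 in favor — approved.
Series D: a majority of 2521309 is 1260655; 1,260,655 required, 1,261,067 in favor — approved.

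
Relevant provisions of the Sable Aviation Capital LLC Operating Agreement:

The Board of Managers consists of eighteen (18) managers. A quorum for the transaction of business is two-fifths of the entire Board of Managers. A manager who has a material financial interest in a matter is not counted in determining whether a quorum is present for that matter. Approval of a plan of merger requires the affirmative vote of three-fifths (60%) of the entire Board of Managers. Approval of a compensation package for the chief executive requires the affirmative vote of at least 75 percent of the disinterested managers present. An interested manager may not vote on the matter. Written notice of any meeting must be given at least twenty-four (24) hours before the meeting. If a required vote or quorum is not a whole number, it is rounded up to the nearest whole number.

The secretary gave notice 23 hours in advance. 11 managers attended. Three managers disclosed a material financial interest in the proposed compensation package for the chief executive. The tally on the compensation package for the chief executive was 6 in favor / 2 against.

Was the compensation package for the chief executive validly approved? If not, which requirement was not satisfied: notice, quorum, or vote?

Invalid — notice requirement not satisfied.

Notice: 23 hours given; 24 required (23 < 24). Not satisfied.
Quorum: 11 present, but the 3 interested managers do not count, leaving 8. Quorum is 8. Satisfied.
Vote: the compensation package for the chief executive requires three-fourths of the disinterested managers present (11 − 3 = 8). 3/4 of 8 = 6, so 6 affirmative votes are needed; 6 voted in favor. Satisfied.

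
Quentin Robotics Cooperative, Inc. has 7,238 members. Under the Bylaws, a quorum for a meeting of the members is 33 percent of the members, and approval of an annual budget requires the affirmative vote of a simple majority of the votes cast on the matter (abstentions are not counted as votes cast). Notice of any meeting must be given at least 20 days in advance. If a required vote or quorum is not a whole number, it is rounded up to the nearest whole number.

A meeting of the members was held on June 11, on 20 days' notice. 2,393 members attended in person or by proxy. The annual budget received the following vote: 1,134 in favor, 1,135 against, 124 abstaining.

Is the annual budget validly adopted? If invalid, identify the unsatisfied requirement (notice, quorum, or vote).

Invalid — vote requirement not satisfied.

Notice: 20 days given; 20 required. Satisfied.
Quorum: 33% of 7,238 = 2,388.54, rounded up to 2,389; 2,393 present. Satisfied.
Vote: requires a majority of the votes cast (2,393 − 124 abstaining = 2,269); a majority of 2269 is 1135, so 1,135 needed; 1,134 in favor. Not satisfied.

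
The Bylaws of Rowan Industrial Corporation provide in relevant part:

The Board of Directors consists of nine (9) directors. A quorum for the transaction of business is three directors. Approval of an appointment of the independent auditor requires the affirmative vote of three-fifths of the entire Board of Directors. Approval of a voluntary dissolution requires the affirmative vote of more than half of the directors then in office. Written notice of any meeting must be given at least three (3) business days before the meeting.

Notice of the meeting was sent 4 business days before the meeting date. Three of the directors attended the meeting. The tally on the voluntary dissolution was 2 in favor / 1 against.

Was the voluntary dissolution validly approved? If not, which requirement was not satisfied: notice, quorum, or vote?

Invalid — vote requirement not satisfied.

Notice: 4 business days given; 3 required (4 ≥ 3). Satisfied.
Quorum: 3 present; quorum is 3. Satisfied.
Vote: the voluntary dissolution requires a majority of the directors then in office (9). A majority of 9 is 5, so 5 affirmative votes are needed; 2 voted in favor. Not satisfied.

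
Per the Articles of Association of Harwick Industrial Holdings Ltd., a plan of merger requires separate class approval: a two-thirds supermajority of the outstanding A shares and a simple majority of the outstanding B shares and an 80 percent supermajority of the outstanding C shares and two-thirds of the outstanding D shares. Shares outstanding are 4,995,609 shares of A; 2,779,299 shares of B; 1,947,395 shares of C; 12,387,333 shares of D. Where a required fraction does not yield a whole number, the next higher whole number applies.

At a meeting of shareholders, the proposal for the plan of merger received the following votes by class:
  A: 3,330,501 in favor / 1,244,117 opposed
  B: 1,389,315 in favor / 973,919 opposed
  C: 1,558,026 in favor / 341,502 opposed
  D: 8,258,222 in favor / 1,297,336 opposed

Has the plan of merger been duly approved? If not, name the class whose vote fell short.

A: 2/3 of 4995609 = 3330406; 3,330,406 required, 3,330,501 in favor — approved.
B: a majority of 2779299 is 1389650; 1,389,650 required, 1,389,315 in favor — not approved.
C: 4/5 of 1947395 = 1557916; 1,557,916 required, 1,558,026 in favor — approved.
D: 2/3 of 12387333 = 8258222; 8,258,222 required, 8,258,222 in favor — approved.

Not approved — the B shares did not give the required vote.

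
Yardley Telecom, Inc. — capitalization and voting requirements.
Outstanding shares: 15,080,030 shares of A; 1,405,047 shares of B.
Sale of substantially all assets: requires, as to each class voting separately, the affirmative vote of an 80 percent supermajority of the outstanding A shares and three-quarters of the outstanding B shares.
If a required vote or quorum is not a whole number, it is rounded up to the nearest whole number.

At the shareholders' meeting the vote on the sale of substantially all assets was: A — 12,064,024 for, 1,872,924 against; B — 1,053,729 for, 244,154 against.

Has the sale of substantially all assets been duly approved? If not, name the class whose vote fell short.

A: 4/5 of 15080030 = 12064024; 12,064,024 required, 12,064,024 in favor — approved.
B: 3/4 of 1405047 = 1053785.25, rounded up to 1053786; 1,053,786 required, 1,053,729 in favor — not approved.

Not approved — the B shares did not give the required vote.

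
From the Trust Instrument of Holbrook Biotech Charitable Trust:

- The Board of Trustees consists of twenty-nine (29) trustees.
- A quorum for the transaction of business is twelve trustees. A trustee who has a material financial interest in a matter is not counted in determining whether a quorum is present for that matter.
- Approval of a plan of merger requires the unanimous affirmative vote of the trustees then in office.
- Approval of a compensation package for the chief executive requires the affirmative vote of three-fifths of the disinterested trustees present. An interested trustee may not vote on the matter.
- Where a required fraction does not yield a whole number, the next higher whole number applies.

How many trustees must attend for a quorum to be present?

The quorum is fixed at 12.

12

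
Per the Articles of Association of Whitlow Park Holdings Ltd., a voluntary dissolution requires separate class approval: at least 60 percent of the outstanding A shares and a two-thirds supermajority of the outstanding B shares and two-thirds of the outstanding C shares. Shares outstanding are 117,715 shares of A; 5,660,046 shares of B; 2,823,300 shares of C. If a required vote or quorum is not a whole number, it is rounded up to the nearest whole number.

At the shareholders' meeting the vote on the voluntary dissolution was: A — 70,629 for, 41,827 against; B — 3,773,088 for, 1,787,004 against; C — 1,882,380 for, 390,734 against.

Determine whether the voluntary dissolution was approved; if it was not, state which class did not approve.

Not approved — the B shares did not give the required vote.

A: 3/5 of 117715 = 70629; 70,629 required, 70,629 in favor — approved.
B: 2/3 of 5660046 = 3773364; 3,773,364 required, 3,773,088 in favor — not approved.
C: 2/3 of 2823300 = 1882200; 1,882,200 required, 1,882,380 in favor — approved.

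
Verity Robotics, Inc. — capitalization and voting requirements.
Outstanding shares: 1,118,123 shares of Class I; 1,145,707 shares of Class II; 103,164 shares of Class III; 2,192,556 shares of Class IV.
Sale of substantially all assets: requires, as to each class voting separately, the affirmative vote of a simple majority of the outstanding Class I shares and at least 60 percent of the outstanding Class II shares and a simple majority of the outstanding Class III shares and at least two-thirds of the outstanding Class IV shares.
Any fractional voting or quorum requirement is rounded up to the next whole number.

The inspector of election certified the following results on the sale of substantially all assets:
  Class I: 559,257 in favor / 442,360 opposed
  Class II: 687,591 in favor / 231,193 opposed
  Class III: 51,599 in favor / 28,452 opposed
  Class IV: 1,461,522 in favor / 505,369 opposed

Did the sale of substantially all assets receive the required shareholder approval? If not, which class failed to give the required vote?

Class I: a majority of 1118123 is 559062; 559,062 required, 559,257 in favor — approved.
Class II: 3/5 of 1145707 = 687424.20, rounded up to 687425; 687,425 required, 687,591 in favor — approved.
Class III: a majority of 103164 is 51583; 51,583 required, 51,599 in favor — approved.
Class IV: 2/3 of 2192556 = 1461704; 1,461,704 required, 1,461,522 in favor — not approved.

Not approved — the Class IV shares did not give the required vote.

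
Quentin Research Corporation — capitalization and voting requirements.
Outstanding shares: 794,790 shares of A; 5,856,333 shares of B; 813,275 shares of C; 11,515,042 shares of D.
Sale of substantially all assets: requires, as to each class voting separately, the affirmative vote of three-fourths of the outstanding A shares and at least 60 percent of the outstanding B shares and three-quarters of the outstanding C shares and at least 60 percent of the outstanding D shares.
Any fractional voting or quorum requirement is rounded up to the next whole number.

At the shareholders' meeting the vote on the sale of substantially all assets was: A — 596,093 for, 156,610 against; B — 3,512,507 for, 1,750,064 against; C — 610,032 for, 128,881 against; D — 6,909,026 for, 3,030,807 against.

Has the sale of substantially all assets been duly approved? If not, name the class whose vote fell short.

Not approved — the B shares did not give the required vote.

A: 3/4 of 794790 = 596092.50, rounded up to 596093; 596,093 required, 596,093 in favor — approved.
B: 3/5 of 5856333 = 3513799.80, rounded up to 3513800; 3,513,800 required, 3,512,507 in favor — not approved.
C: 3/4 of 813275 = 609956.25, rounded up to 609957; 609,957 required, 610,032 in favor — approved.
D: 3/5 of 11515042 = 6909025.20, rounded up to 6909026; 6,909,026 required, 6,909,026 in favor — approved.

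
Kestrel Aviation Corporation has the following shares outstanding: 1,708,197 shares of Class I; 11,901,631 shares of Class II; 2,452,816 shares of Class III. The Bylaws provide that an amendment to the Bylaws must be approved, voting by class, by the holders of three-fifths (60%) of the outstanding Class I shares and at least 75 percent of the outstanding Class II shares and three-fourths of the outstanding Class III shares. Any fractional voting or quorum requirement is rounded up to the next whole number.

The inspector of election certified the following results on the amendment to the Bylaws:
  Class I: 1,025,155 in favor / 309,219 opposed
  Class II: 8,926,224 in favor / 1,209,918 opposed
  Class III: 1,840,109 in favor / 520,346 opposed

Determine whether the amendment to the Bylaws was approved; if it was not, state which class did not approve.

Class I: 3/5 of 1708197 = 1024918.20, rounded up to 1024919; 1,024,919 required, 1,025,155 in favor — approved.
Class II: 3/4 of 11901631 = 8926223.25, rounded up to 8926224; 8,926,224 required, 8,926,224 in favor — approved.
Class III: 3/4 of 2452816 = 1839612; 1,839,612 required, 1,840,109 in favor — approved.

Approved — every class gave the required vote.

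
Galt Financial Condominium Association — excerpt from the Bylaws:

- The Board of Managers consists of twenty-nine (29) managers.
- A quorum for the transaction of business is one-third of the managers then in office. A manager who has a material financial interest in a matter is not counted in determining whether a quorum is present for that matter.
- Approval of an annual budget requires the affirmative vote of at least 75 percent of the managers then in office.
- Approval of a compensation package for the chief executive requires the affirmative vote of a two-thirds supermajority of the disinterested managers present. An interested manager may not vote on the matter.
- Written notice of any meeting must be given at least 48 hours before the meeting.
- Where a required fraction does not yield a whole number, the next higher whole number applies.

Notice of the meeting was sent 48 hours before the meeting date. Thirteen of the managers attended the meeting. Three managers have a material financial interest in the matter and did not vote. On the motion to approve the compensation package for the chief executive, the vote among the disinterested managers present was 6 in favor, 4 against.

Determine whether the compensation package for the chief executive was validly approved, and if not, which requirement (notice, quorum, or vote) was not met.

Notice: 48 hours given; 48 required (48 ≥ 48). Satisfied.
Quorum: 13 present, but the 3 interested managers do not count, leaving 10. Quorum is 10. Satisfied.
Vote: the compensation package for the chief executive requires two-thirds of the disinterested managers present (13 − 3 = 10). 2/3 of 10 = 6.67, rounded up to 7, so 7 affirmative votes are needed; 6 voted in favor. Not satisfied.

Invalid — vote requirement not satisfied.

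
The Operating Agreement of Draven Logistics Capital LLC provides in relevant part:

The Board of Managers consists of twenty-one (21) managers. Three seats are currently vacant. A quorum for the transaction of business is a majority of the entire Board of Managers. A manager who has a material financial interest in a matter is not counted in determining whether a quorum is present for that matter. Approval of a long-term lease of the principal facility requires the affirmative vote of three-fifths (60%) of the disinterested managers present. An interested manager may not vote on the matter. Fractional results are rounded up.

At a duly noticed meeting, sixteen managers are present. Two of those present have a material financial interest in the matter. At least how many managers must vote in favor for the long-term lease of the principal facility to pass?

The long-term lease of the principal facility requires three-fifths of the disinterested managers present (16 − 2 = 14).
3/5 of 14 = 8.40, rounded up to 9.

9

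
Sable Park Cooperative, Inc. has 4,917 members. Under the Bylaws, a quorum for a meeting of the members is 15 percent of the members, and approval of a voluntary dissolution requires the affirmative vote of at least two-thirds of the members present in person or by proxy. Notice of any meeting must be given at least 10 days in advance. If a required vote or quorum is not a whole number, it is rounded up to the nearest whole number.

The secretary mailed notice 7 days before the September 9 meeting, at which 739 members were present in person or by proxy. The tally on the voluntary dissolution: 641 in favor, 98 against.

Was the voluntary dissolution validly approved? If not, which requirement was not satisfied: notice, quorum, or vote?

Invalid — notice requirement not satisfied.

Notice: 7 days given; 10 required. Not satisfied.
Quorum: 15% of 4,917 = 737.55, rounded up to 738; 739 present. Satisfied.
Vote: requires two-thirds of those present (739); 2/3 of 739 = 492.67, rounded up to 493, so 493 needed; 641 in favor. Satisfied.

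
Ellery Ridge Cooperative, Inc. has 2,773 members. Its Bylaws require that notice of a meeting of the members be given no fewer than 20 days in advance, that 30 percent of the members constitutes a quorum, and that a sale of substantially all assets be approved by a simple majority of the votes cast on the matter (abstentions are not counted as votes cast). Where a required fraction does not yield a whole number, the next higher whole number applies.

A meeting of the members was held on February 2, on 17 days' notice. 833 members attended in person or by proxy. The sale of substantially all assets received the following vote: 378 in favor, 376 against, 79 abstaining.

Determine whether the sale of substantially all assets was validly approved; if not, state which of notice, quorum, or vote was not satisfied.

Notice: 17 days given; 20 required. Not satisfied.
Quorum: 30% of 2,773 = 831.90, rounded up to 832; 833 present. Satisfied.
Vote: requires a majority of the votes cast (833 − 79 abstaining = 754); a majority of 754 is 378, so 378 needed; 378 in favor. Satisfied.

Invalid — notice requirement not satisfied.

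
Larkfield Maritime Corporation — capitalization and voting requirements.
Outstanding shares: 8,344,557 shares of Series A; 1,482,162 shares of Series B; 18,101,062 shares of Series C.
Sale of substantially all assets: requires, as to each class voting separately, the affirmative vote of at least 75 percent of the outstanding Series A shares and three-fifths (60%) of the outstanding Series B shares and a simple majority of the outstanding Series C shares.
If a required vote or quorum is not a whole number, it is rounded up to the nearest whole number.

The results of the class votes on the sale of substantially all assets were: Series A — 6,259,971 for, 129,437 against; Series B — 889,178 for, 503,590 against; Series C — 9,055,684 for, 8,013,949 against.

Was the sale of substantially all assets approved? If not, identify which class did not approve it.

Not approved — the Series B shares did not give the required vote.

Series A: 3/4 of 8344557 = 6258417.75, rounded up to 6258418; 6,258,418 required, 6,259,971 in favor — approved.
Series B: 3/5 of 1482162 = 889297.20, rounded up to 889298; 889,298 required, 889,178 in favor — not approved.
Series C: a majority of 18101062 is 9050532; 9,050,532 required, 9,055,684 in favor — approved.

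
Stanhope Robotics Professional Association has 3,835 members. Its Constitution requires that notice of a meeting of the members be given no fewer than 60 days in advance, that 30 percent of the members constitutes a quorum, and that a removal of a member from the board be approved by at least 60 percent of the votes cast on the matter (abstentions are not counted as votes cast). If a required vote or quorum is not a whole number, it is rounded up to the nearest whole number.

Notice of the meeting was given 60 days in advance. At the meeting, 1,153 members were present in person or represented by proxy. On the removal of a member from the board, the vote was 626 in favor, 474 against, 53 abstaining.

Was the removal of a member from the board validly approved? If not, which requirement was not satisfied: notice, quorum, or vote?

Invalid — vote requirement not satisfied.

Notice: 60 days given; 60 required. Satisfied.
Quorum: 30% of 3,835 = 1,150.50, rounded up to 1,151; 1,153 present. Satisfied.
Vote: requires three-fifths of the votes cast (1,153 − 53 abstaining = 1,100); 3/5 of 1100 = 660, so 660 needed; 626 in favor. Not satisfied.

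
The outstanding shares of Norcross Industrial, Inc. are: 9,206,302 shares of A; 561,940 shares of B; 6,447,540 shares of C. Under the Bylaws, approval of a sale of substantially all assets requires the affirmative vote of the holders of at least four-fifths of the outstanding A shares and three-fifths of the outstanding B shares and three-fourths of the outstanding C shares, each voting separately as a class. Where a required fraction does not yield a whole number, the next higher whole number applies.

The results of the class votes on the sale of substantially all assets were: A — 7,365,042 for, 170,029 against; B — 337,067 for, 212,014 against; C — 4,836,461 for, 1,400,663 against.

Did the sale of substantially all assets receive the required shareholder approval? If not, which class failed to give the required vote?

Not approved — the B shares did not give the required vote.

A: 4/5 of 9206302 = 7365041.60, rounded up to 7365042; 7,365,042 required, 7,365,042 in favor — approved.
B: 3/5 of 561940 = 337164; 337,164 required, 337,067 in favor — not approved.
C: 3/4 of 6447540 = 4835655; 4,835,655 required, 4,836,461 in favor — approved.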